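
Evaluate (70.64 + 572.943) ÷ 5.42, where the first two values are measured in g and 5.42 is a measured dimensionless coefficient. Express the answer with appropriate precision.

70.64 g + 572.943 g = 643.583 g; the sum is limited to 2 decimal places (5 s.f.).
Carrying full precision, 643.583 ÷ 5.42 = 118.742250923… g; 5.42 has 3 s.f., so the result keeps min(5, 3) = 3 s.f.
Rounded to 3 significant figures: 119 g.

119 g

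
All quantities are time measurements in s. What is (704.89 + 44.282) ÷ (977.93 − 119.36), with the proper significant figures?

0.87258

704.89 + 44.282 = 749.172, limited to 2 d.p. → 5 s.f.; 977.93 − 119.36 = 858.57, limited to 2 d.p. → 5 s.f.
Carrying full precision, 749.172 ÷ 858.57 = 0.872581152381…; keep min(5, 5) = 5 s.f.
Rounded to 5 significant figures: 0.87258.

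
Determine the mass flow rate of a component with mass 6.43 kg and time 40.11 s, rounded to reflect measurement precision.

mass flow rate = 6.43 kg ÷ 40.11 s = 0.160309149838… kg/s.
6.43 has 3 significant figures; 40.11 has 4.
Division/multiplication keeps the fewest: 3 significant figures.
Rounded: 0.160 kg/s.

0.160 kg/s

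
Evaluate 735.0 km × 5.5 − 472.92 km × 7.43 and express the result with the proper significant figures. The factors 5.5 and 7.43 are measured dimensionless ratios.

735.0 × 5.5 = 4042.5 → 4.0 × 10^3 km (2 s.f., last digit at the 10^2 place).
472.92 × 7.43 = 3513.7956 → 3.51 × 10^3 km (3 s.f., last digit at the 10^1 place).
Difference: 528.7044 km; keep the coarser place, 10^2.
Result: 5 × 10^2 km.

5 × 10^2 km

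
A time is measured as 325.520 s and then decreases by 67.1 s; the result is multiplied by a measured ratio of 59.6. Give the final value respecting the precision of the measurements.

1.54 × 10⁴ s

325.520 s − 67.1 s = 258.420 s; the difference is limited to 1 decimal place (4 s.f.).
Carrying full precision, 258.420 × 59.6 = 15401.832 s; 59.6 has 3 s.f., so the result keeps min(4, 3) = 3 s.f.
Rounded to 3 significant figures: 1.54 × 10⁴ s.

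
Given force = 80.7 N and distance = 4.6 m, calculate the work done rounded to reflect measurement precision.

3.7 × 10^2 J

work done = 80.7 N × 4.6 m = 371.22 J.
80.7 has 3 significant figures; 4.6 has 2.
Division/multiplication keeps the fewest: 2 significant figures.
Rounded: 3.7 × 10^2 J.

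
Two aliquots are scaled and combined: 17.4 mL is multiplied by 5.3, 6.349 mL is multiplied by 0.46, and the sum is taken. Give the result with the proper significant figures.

95 mL

17.4 × 5.3 = 92.22 → 92 mL (2 s.f., last digit at the 10^0 place).
6.349 × 0.46 = 2.92054 → 2.9 mL (2 s.f., last digit at the 10^-1 place).
Sum: 95.14054 mL; keep the coarser place, 10^0.
Result: 95 mL.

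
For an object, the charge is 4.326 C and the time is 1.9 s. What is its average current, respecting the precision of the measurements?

average current = 4.326 C ÷ 1.9 s = 2.27684210526… A.
4.326 has 4 significant figures; 1.9 has 2.
Division/multiplication keeps the fewest: 2 significant figures.
Rounded: 2.3 A.

2.3 A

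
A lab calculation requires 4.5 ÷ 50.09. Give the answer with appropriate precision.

0.090

4.5 ÷ 50.09 = 0.0898382910761…
Multiplication/division keeps the fewest significant figures: 4.5 → 2 s.f., 50.09 → 4 s.f.; limit is 2.
Rounded to 2 significant figures: 0.090.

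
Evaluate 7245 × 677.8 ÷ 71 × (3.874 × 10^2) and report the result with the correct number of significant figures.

7245 × 677.8 ÷ 71 × (3.874 × 10^2) = 26794226.3577…
Multiplication/division keeps the fewest significant figures: 7245 → 4 s.f., 677.8 → 4 s.f., 71 → 2 s.f., 3.874 × 10^2 → 4 s.f.; limit is 2.
Rounded to 2 significant figures: 2.7 × 10^7.

2.7 × 10^7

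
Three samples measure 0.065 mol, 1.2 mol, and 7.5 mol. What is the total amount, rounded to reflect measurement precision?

8.8 mol

0.065 mol + 1.2 mol + 7.5 mol = 8.765 mol.
Addition/subtraction keeps the fewest decimal places: 0.065 → 3 decimal places, 1.2 → 1 decimal place, 7.5 → 1 decimal place; limit is 1.
Rounded to 1 decimal place: 8.8 mol.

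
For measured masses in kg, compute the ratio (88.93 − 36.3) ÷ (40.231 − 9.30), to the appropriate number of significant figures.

88.93 − 36.3 = 52.63, limited to 1 d.p. → 3 s.f.; 40.231 − 9.30 = 30.931, limited to 2 d.p. → 4 s.f.
Carrying full precision, 52.63 ÷ 30.931 = 1.70152921018…; keep min(3, 4) = 3 s.f.
Rounded to 3 significant figures: 1.70.

1.70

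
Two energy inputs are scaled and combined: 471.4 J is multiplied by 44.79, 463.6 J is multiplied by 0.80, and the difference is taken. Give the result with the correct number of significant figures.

471.4 × 44.79 = 21114.006 → 2.111 × 10⁴ J (4 s.f., last digit at the 10^1 place).
463.6 × 0.80 = 370.88 → 3.7 × 10² J (2 s.f., last digit at the 10^1 place).
Difference: 20743.126 J; keep the coarser place, 10^1.
Result: 2.074 × 10⁴ J.

2.074 × 10⁴ J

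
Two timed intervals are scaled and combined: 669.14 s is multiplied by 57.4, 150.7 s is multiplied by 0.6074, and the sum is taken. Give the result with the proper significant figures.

669.14 × 57.4 = 38408.636 → 3.84 × 10⁴ s (3 s.f., last digit at the 10^2 place).
150.7 × 0.6074 = 91.53518 → 91.54 s (4 s.f., last digit at the 10^-2 place).
Sum: 38500.17118 s; keep the coarser place, 10^2.
Result: 3.85 × 10⁴ s.

3.85 × 10⁴ s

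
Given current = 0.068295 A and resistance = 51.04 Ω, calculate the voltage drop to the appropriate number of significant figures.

3.486 V

voltage drop = 0.068295 A × 51.04 Ω = 3.4857768 V.
0.068295 has 5 significant figures; 51.04 has 4.
Division/multiplication keeps the fewest: 4 significant figures.
Rounded: 3.486 V.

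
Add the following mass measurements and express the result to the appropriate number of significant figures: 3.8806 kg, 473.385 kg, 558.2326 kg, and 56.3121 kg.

3.8806 kg + 473.385 kg + 558.2326 kg + 56.3121 kg = 1091.8103 kg.
Addition/subtraction keeps the fewest decimal places: 3.8806 → 4 decimal places, 473.385 → 3 decimal places, 558.2326 → 4 decimal places, 56.3121 → 4 decimal places; limit is 3.
Rounded to 3 decimal places: 1091.810 kg.

1091.810 kg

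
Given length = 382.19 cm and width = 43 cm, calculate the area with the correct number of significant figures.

1.6 × 10⁴ cm²

area = 382.19 cm × 43 cm = 16434.17 cm².
382.19 has 5 significant figures; 43 has 2.
Division/multiplication keeps the fewest: 2 significant figures.
Rounded: 1.6 × 10⁴ cm².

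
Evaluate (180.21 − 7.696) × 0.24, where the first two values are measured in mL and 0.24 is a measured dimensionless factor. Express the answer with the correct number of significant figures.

180.21 mL − 7.696 mL = 172.514 mL; the difference is limited to 2 decimal places (5 s.f.).
Carrying full precision, 172.514 × 0.24 = 41.40336 mL; 0.24 has 2 s.f., so the result keeps min(5, 2) = 2 s.f.
Rounded to 2 significant figures: 41 mL.

41 mL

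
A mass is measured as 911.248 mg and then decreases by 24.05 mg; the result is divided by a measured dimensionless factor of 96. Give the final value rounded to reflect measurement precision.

911.248 mg − 24.05 mg = 887.198 mg; the difference is limited to 2 decimal places (5 s.f.).
Carrying full precision, 887.198 ÷ 96 = 9.24164583333… mg; 96 has 2 s.f., so the result keeps min(5, 2) = 2 s.f.
Rounded to 2 significant figures: 9.2 mg.

9.2 mg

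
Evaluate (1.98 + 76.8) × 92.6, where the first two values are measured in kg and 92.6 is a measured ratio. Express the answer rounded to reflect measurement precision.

1.98 kg + 76.8 kg = 78.78 kg; the sum is limited to 1 decimal place (3 s.f.).
Carrying full precision, 78.78 × 92.6 = 7295.028 kg; 92.6 has 3 s.f., so the result keeps min(3, 3) = 3 s.f.
Rounded to 3 significant figures: 7.30 × 10^3 kg.

7.30 × 10^3 kg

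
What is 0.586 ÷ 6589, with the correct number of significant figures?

0.586 ÷ 6589 = 0.0000889361056306…
Multiplication/division keeps the fewest significant figures: 0.586 → 3 s.f., 6589 → 4 s.f.; limit is 3.
Rounded to 3 significant figures: 8.89 × 10⁻⁵.

8.89 × 10⁻⁵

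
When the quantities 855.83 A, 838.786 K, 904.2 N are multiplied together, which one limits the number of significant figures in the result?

904.2 N

855.83 A → 5 s.f.; 838.786 K → 6 s.f.; 904.2 N → 4 s.f.
The fewest is 4 significant figures, from 904.2 N.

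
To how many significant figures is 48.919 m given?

5

48.919: every digit is nonzero and significant.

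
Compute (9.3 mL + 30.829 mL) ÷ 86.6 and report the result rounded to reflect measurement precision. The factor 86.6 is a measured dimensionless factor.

9.3 mL + 30.829 mL = 40.129 mL; the sum is limited to 1 decimal place (3 s.f.).
Carrying full precision, 40.129 ÷ 86.6 = 0.463383371824… mL; 86.6 has 3 s.f., so the result keeps min(3, 3) = 3 s.f.
Rounded to 3 significant figures: 0.463 mL.

0.463 mL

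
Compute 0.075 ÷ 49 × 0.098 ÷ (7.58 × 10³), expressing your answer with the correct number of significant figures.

0.075 ÷ 49 × 0.098 ÷ (7.58 × 10³) = 1.97889182058 × 10^-8…
Multiplication/division keeps the fewest significant figures: 0.075 → 2 s.f., 49 → 2 s.f., 0.098 → 2 s.f., 7.58 × 10³ → 3 s.f.; limit is 2.
Rounded to 2 significant figures: 2.0 × 10⁻⁸.

2.0 × 10⁻⁸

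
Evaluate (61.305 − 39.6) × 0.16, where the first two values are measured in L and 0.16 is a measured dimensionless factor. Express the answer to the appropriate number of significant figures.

3.5 L

61.305 L − 39.6 L = 21.705 L; the difference is limited to 1 decimal place (3 s.f.).
Carrying full precision, 21.705 × 0.16 = 3.4728 L; 0.16 has 2 s.f., so the result keeps min(3, 2) = 2 s.f.
Rounded to 2 significant figures: 3.5 L.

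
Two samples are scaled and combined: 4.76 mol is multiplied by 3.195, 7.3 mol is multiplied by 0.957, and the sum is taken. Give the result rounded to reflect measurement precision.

4.76 × 3.195 = 15.2082 → 15.2 mol (3 s.f., last digit at the 10^-1 place).
7.3 × 0.957 = 6.9861 → 7.0 mol (2 s.f., last digit at the 10^-1 place).
Sum: 22.1943 mol; keep the coarser place, 10^-1.
Result: 22.2 mol.

22.2 mol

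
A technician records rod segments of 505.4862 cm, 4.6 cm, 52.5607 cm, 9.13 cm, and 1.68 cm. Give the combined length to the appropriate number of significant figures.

573.5 cm

505.4862 cm + 4.6 cm + 52.5607 cm + 9.13 cm + 1.68 cm = 573.4569 cm.
Addition/subtraction keeps the fewest decimal places: 505.4862 → 4 decimal places, 4.6 → 1 decimal place, 52.5607 → 4 decimal places, 9.13 → 2 decimal places, 1.68 → 2 decimal places; limit is 1.
Rounded to 1 decimal place: 573.5 cm.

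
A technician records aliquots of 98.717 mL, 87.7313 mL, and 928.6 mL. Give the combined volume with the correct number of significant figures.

98.717 mL + 87.7313 mL + 928.6 mL = 1115.0483 mL.
Addition/subtraction keeps the fewest decimal places: 98.717 → 3 decimal places, 87.7313 → 4 decimal places, 928.6 → 1 decimal place; limit is 1.
Rounded to 1 decimal place: 1115.0 mL.

1115.0 mL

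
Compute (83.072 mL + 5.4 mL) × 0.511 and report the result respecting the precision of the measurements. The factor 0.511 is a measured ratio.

83.072 mL + 5.4 mL = 88.472 mL; the sum is limited to 1 decimal place (3 s.f.).
Carrying full precision, 88.472 × 0.511 = 45.209192 mL; 0.511 has 3 s.f., so the result keeps min(3, 3) = 3 s.f.
Rounded to 3 significant figures: 45.2 mL.

45.2 mL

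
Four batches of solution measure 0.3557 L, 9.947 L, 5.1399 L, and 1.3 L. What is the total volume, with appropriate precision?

0.3557 L + 9.947 L + 5.1399 L + 1.3 L = 16.7426 L.
Addition/subtraction keeps the fewest decimal places: 0.3557 → 4 decimal places, 9.947 → 3 decimal places, 5.1399 → 4 decimal places, 1.3 → 1 decimal place; limit is 1.
Rounded to 1 decimal place: 16.7 L.

16.7 L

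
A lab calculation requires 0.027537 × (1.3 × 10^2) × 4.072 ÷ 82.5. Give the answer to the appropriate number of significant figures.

0.027537 × (1.3 × 10^2) × 4.072 ÷ 82.5 = 0.176690743273…
Multiplication/division keeps the fewest significant figures: 0.027537 → 5 s.f., 1.3 × 10^2 → 2 s.f., 4.072 → 4 s.f., 82.5 → 3 s.f.; limit is 2.
Rounded to 2 significant figures: 0.18.

0.18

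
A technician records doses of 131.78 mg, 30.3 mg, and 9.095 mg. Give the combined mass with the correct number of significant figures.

131.78 mg + 30.3 mg + 9.095 mg = 171.175 mg.
Addition/subtraction keeps the fewest decimal places: 131.78 → 2 decimal places, 30.3 → 1 decimal place, 9.095 → 3 decimal places; limit is 1.
Rounded to 1 decimal place: 171.2 mg.

171.2 mg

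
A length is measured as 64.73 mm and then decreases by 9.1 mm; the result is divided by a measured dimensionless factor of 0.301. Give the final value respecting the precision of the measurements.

64.73 mm − 9.1 mm = 55.63 mm; the difference is limited to 1 decimal place (3 s.f.).
Carrying full precision, 55.63 ÷ 0.301 = 184.817275748… mm; 0.301 has 3 s.f., so the result keeps min(3, 3) = 3 s.f.
Rounded to 3 significant figures: 185 mm.

185 mm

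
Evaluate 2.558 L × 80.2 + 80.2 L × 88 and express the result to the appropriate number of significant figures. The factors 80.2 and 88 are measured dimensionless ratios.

2.558 × 80.2 = 205.1516 → 205 L (3 s.f., last digit at the 10^0 place).
80.2 × 88 = 7057.6 → 7.1 × 10^3 L (2 s.f., last digit at the 10^2 place).
Sum: 7262.7516 L; keep the coarser place, 10^2.
Result: 7.3 × 10^3 L.

7.3 × 10^3 L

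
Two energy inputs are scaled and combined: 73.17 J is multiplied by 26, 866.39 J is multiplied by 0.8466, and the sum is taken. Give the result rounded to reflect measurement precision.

73.17 × 26 = 1902.42 → 1.9 × 10³ J (2 s.f., last digit at the 10^2 place).
866.39 × 0.8466 = 733.485774 → 733.5 J (4 s.f., last digit at the 10^-1 place).
Sum: 2635.905774 J; keep the coarser place, 10^2.
Result: 2.6 × 10³ J.

2.6 × 10³ J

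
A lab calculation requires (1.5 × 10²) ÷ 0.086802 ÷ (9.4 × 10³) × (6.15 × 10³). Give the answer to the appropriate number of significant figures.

(1.5 × 10²) ÷ 0.086802 ÷ (9.4 × 10³) × (6.15 × 10³) = 1130.59950084…
Multiplication/division keeps the fewest significant figures: 1.5 × 10² → 2 s.f., 0.086802 → 5 s.f., 9.4 × 10³ → 2 s.f., 6.15 × 10³ → 3 s.f.; limit is 2.
Rounded to 2 significant figures: 1.1 × 10³.

1.1 × 10³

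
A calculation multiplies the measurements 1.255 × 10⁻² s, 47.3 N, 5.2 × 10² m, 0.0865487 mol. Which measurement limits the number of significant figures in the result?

5.2 × 10² m

1.255 × 10⁻² s → 4 s.f.; 47.3 N → 3 s.f.; 5.2 × 10² m → 2 s.f.; 0.0865487 mol → 6 s.f.
The fewest is 2 significant figures, from 5.2 × 10² m.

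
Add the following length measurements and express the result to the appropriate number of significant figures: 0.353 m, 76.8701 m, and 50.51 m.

127.73 m

0.353 m + 76.8701 m + 50.51 m = 127.7331 m.
Addition/subtraction keeps the fewest decimal places: 0.353 → 3 decimal places, 76.8701 → 4 decimal places, 50.51 → 2 decimal places; limit is 2.
Rounded to 2 decimal places: 127.73 m.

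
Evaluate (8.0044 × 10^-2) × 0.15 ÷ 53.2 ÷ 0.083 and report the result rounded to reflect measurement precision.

0.0027

(8.0044 × 10^-2) × 0.15 ÷ 53.2 ÷ 0.083 = 0.00271913216777…
Multiplication/division keeps the fewest significant figures: 8.0044 × 10^-2 → 5 s.f., 0.15 → 2 s.f., 53.2 → 3 s.f., 0.083 → 2 s.f.; limit is 2.
Rounded to 2 significant figures: 0.0027.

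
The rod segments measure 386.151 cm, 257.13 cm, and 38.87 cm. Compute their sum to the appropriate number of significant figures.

682.15 cm

386.151 cm + 257.13 cm + 38.87 cm = 682.151 cm.
Addition/subtraction keeps the fewest decimal places: 386.151 → 3 decimal places, 257.13 → 2 decimal places, 38.87 → 2 decimal places; limit is 2.
Rounded to 2 decimal places: 682.15 cm.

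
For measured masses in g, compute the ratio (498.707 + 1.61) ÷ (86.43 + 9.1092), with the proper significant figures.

5.237

498.707 + 1.61 = 500.317, limited to 2 d.p. → 5 s.f.; 86.43 + 9.1092 = 95.5392, limited to 2 d.p. → 4 s.f.
Carrying full precision, 500.317 ÷ 95.5392 = 5.23677192189…; keep min(5, 4) = 4 s.f.
Rounded to 4 significant figures: 5.237.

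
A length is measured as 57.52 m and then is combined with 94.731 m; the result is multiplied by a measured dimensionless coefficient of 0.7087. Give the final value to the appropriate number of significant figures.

57.52 m + 94.731 m = 152.251 m; the sum is limited to 2 decimal places (5 s.f.).
Carrying full precision, 152.251 × 0.7087 = 107.9002837 m; 0.7087 has 4 s.f., so the result keeps min(5, 4) = 4 s.f.
Rounded to 4 significant figures: 107.9 m.

107.9 m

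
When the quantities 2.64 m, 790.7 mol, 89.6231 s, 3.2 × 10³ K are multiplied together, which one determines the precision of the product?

2.64 m → 3 s.f.; 790.7 mol → 4 s.f.; 89.6231 s → 6 s.f.; 3.2 × 10³ K → 2 s.f.
The fewest is 2 significant figures, from 3.2 × 10³ K.

3.2 × 10³ K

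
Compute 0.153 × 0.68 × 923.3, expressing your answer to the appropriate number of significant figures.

0.153 × 0.68 × 923.3 = 96.060132
Multiplication/division keeps the fewest significant figures: 0.153 → 3 s.f., 0.68 → 2 s.f., 923.3 → 4 s.f.; limit is 2.
Rounded to 2 significant figures: 96.

96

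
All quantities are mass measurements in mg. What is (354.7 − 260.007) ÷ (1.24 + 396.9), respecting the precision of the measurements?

354.7 − 260.007 = 94.693, limited to 1 d.p. → 3 s.f.; 1.24 + 396.9 = 398.14, limited to 1 d.p. → 4 s.f.
Carrying full precision, 94.693 ÷ 398.14 = 0.237838448787…; keep min(3, 4) = 3 s.f.
Rounded to 3 significant figures: 0.238.

0.238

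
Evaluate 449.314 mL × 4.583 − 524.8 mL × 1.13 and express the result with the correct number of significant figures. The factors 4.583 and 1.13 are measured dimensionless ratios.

1466 mL

449.314 × 4.583 = 2059.206062 → 2059 mL (4 s.f., last digit at the 10^0 place).
524.8 × 1.13 = 593.024 → 593 mL (3 s.f., last digit at the 10^0 place).
Difference: 1466.182062 mL; keep the coarser place, 10^0.
Result: 1466 mL.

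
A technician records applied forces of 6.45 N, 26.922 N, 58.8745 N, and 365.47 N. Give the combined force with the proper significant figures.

457.72 N

6.45 N + 26.922 N + 58.8745 N + 365.47 N = 457.7165 N.
Addition/subtraction keeps the fewest decimal places: 6.45 → 2 decimal places, 26.922 → 3 decimal places, 58.8745 → 4 decimal places, 365.47 → 2 decimal places; limit is 2.
Rounded to 2 decimal places: 457.72 N.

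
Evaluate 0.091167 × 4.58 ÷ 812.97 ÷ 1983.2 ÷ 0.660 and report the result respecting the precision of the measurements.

3.92 × 10^-7

0.091167 × 4.58 ÷ 812.97 ÷ 1983.2 ÷ 0.660 = 3.92390218624 × 10^-7…
Multiplication/division keeps the fewest significant figures: 0.091167 → 5 s.f., 4.58 → 3 s.f., 812.97 → 5 s.f., 1983.2 → 5 s.f., 0.660 → 3 s.f.; limit is 3.
Rounded to 3 significant figures: 3.92 × 10^-7.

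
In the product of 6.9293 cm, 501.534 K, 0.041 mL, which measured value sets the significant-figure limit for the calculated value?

6.9293 cm → 5 s.f.; 501.534 K → 6 s.f.; 0.041 mL → 2 s.f.
The fewest is 2 significant figures, from 0.041 mL.

0.041 mL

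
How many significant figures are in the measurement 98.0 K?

98.0: trailing zeros after a decimal point are significant.

3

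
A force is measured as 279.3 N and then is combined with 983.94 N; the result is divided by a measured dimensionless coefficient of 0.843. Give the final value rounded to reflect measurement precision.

1.50 × 10³ N

279.3 N + 983.94 N = 1263.24 N; the sum is limited to 1 decimal place (5 s.f.).
Carrying full precision, 1263.24 ÷ 0.843 = 1498.50533808… N; 0.843 has 3 s.f., so the result keeps min(5, 3) = 3 s.f.
Rounded to 3 significant figures: 1.50 × 10³ N.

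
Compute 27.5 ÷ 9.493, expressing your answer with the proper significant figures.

2.90

27.5 ÷ 9.493 = 2.89687137891…
Multiplication/division keeps the fewest significant figures: 27.5 → 3 s.f., 9.493 → 4 s.f.; limit is 3.
Rounded to 3 significant figures: 2.90.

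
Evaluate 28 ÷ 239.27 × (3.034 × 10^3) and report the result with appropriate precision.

3.6 × 10^2

28 ÷ 239.27 × (3.034 × 10^3) = 355.046600075…
Multiplication/division keeps the fewest significant figures: 28 → 2 s.f., 239.27 → 5 s.f., 3.034 × 10^3 → 4 s.f.; limit is 2.
Rounded to 2 significant figures: 3.6 × 10^2.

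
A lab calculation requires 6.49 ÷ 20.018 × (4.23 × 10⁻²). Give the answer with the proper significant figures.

0.0137

6.49 ÷ 20.018 × (4.23 × 10⁻²) = 0.0137140073933…
Multiplication/division keeps the fewest significant figures: 6.49 → 3 s.f., 20.018 → 5 s.f., 4.23 × 10⁻² → 3 s.f.; limit is 3.
Rounded to 3 significant figures: 0.0137.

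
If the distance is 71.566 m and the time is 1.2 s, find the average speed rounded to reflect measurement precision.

60. m/s

average speed = 71.566 m ÷ 1.2 s = 59.6383333333… m/s.
71.566 has 5 significant figures; 1.2 has 2.
Division/multiplication keeps the fewest: 2 significant figures.
Rounded: 60. m/s.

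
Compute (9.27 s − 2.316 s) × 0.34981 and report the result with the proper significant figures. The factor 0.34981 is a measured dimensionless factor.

9.27 s − 2.316 s = 6.954 s; the difference is limited to 2 decimal places (3 s.f.).
Carrying full precision, 6.954 × 0.34981 = 2.43257874 s; 0.34981 has 5 s.f., so the result keeps min(3, 5) = 3 s.f.
Rounded to 3 significant figures: 2.43 s.

2.43 s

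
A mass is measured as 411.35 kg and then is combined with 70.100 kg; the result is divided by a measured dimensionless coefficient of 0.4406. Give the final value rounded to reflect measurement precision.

1093 kg

411.35 kg + 70.100 kg = 481.450 kg; the sum is limited to 2 decimal places (5 s.f.).
Carrying full precision, 481.450 ÷ 0.4406 = 1092.71448025… kg; 0.4406 has 4 s.f., so the result keeps min(5, 4) = 4 s.f.
Rounded to 4 significant figures: 1093 kg.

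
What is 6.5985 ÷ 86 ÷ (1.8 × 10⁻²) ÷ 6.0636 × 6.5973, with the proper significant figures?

6.5985 ÷ 86 ÷ (1.8 × 10⁻²) ÷ 6.0636 × 6.5973 = 4.63777797402…
Multiplication/division keeps the fewest significant figures: 6.5985 → 5 s.f., 86 → 2 s.f., 1.8 × 10⁻² → 2 s.f., 6.0636 → 5 s.f., 6.5973 → 5 s.f.; limit is 2.
Rounded to 2 significant figures: 4.6.

4.6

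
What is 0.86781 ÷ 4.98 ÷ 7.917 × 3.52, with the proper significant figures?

0.0775

0.86781 ÷ 4.98 ÷ 7.917 × 3.52 = 0.0774778081633…
Multiplication/division keeps the fewest significant figures: 0.86781 → 5 s.f., 4.98 → 3 s.f., 7.917 → 4 s.f., 3.52 → 3 s.f.; limit is 3.
Rounded to 3 significant figures: 0.0775.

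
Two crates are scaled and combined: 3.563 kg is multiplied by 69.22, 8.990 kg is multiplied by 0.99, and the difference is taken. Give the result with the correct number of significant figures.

237.7 kg

3.563 × 69.22 = 246.63086 → 246.6 kg (4 s.f., last digit at the 10^-1 place).
8.990 × 0.99 = 8.9001 → 8.9 kg (2 s.f., last digit at the 10^-1 place).
Difference: 237.73076 kg; keep the coarser place, 10^-1.
Result: 237.7 kg.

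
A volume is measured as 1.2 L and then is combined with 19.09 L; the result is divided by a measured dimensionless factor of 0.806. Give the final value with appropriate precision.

1.2 L + 19.09 L = 20.29 L; the sum is limited to 1 decimal place (3 s.f.).
Carrying full precision, 20.29 ÷ 0.806 = 25.1736972705… L; 0.806 has 3 s.f., so the result keeps min(3, 3) = 3 s.f.
Rounded to 3 significant figures: 25.2 L.

25.2 L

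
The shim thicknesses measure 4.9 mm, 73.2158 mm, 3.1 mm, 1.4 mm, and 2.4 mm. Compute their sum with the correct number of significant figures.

4.9 mm + 73.2158 mm + 3.1 mm + 1.4 mm + 2.4 mm = 85.0158 mm.
Addition/subtraction keeps the fewest decimal places: 4.9 → 1 decimal place, 73.2158 → 4 decimal places, 3.1 → 1 decimal place, 1.4 → 1 decimal place, 2.4 → 1 decimal place; limit is 1.
Rounded to 1 decimal place: 85.0 mm.

85.0 mm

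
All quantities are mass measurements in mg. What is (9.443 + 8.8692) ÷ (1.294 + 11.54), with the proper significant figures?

9.443 + 8.8692 = 18.3122, limited to 3 d.p. → 5 s.f.; 1.294 + 11.54 = 12.834, limited to 2 d.p. → 4 s.f.
Carrying full precision, 18.3122 ÷ 12.834 = 1.42685055322…; keep min(5, 4) = 4 s.f.
Rounded to 4 significant figures: 1.427.

1.427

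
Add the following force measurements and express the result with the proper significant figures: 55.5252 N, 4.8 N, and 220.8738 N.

55.5252 N + 4.8 N + 220.8738 N = 281.1990 N.
Addition/subtraction keeps the fewest decimal places: 55.5252 → 4 decimal places, 4.8 → 1 decimal place, 220.8738 → 4 decimal places; limit is 1.
Rounded to 1 decimal place: 281.2 N.

281.2 N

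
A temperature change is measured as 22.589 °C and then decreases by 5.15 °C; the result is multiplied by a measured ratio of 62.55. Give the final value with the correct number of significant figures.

22.589 °C − 5.15 °C = 17.439 °C; the difference is limited to 2 decimal places (4 s.f.).
Carrying full precision, 17.439 × 62.55 = 1090.80945 °C; 62.55 has 4 s.f., so the result keeps min(4, 4) = 4 s.f.
Rounded to 4 significant figures: 1091 °C.

1091 °C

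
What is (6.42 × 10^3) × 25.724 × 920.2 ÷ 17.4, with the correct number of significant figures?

8.73 × 10^6

(6.42 × 10^3) × 25.724 × 920.2 ÷ 17.4 = 8733865.70207…
Multiplication/division keeps the fewest significant figures: 6.42 × 10^3 → 3 s.f., 25.724 → 5 s.f., 920.2 → 4 s.f., 17.4 → 3 s.f.; limit is 3.
Rounded to 3 significant figures: 8.73 × 10^6.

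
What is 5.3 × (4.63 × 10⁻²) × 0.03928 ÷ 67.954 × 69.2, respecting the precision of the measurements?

0.0098

5.3 × (4.63 × 10⁻²) × 0.03928 ÷ 67.954 × 69.2 = 0.00981565777791…
Multiplication/division keeps the fewest significant figures: 5.3 → 2 s.f., 4.63 × 10⁻² → 3 s.f., 0.03928 → 4 s.f., 67.954 → 5 s.f., 69.2 → 3 s.f.; limit is 2.
Rounded to 2 significant figures: 0.0098.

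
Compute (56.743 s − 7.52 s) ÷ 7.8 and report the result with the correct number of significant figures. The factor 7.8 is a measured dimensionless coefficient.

56.743 s − 7.52 s = 49.223 s; the difference is limited to 2 decimal places (4 s.f.).
Carrying full precision, 49.223 ÷ 7.8 = 6.31064102564… s; 7.8 has 2 s.f., so the result keeps min(4, 2) = 2 s.f.
Rounded to 2 significant figures: 6.3 s.

6.3 s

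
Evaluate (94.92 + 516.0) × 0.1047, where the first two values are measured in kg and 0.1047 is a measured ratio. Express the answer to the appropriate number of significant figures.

63.96 kg

94.92 kg + 516.0 kg = 610.92 kg; the sum is limited to 1 decimal place (4 s.f.).
Carrying full precision, 610.92 × 0.1047 = 63.963324 kg; 0.1047 has 4 s.f., so the result keeps min(4, 4) = 4 s.f.
Rounded to 4 significant figures: 63.96 kg.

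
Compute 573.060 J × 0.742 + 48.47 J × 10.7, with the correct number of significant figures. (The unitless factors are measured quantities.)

573.060 × 0.742 = 425.21052 → 425 J (3 s.f., last digit at the 10^0 place).
48.47 × 10.7 = 518.629 → 519 J (3 s.f., last digit at the 10^0 place).
Sum: 943.83952 J; keep the coarser place, 10^0.
Result: 944 J.

944 J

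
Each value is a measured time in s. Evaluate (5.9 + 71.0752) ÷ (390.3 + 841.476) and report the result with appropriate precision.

5.9 + 71.0752 = 76.9752, limited to 1 d.p. → 3 s.f.; 390.3 + 841.476 = 1231.776, limited to 1 d.p. → 5 s.f.
Carrying full precision, 76.9752 ÷ 1231.776 = 0.0624912321721…; keep min(3, 5) = 3 s.f.
Rounded to 3 significant figures: 0.0625.

0.0625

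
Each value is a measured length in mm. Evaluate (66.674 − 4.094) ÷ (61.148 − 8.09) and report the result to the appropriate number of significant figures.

1.179

66.674 − 4.094 = 62.580, limited to 3 d.p. → 5 s.f.; 61.148 − 8.09 = 53.058, limited to 2 d.p. → 4 s.f.
Carrying full precision, 62.580 ÷ 53.058 = 1.17946398281…; keep min(5, 4) = 4 s.f.
Rounded to 4 significant figures: 1.179.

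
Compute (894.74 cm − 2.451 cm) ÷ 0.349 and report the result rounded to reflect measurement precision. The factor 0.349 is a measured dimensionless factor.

894.74 cm − 2.451 cm = 892.289 cm; the difference is limited to 2 decimal places (5 s.f.).
Carrying full precision, 892.289 ÷ 0.349 = 2556.70200573… cm; 0.349 has 3 s.f., so the result keeps min(5, 3) = 3 s.f.
Rounded to 3 significant figures: 2.56 × 10^3 cm.

2.56 × 10^3 cm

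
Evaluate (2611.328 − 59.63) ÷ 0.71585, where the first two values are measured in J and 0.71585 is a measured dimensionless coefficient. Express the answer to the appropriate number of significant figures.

3.5646 × 10^3 J

2611.328 J − 59.63 J = 2551.698 J; the difference is limited to 2 decimal places (6 s.f.).
Carrying full precision, 2551.698 ÷ 0.71585 = 3564.57078997… J; 0.71585 has 5 s.f., so the result keeps min(6, 5) = 5 s.f.
Rounded to 5 significant figures: 3.5646 × 10^3 J.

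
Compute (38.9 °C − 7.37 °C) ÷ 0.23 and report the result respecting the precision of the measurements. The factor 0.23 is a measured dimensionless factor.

38.9 °C − 7.37 °C = 31.53 °C; the difference is limited to 1 decimal place (3 s.f.).
Carrying full precision, 31.53 ÷ 0.23 = 137.086956522… °C; 0.23 has 2 s.f., so the result keeps min(3, 2) = 2 s.f.
Rounded to 2 significant figures: 1.4 × 10² °C.

1.4 × 10² °C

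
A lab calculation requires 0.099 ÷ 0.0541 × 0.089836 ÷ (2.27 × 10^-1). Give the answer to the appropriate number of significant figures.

0.099 ÷ 0.0541 × 0.089836 ÷ (2.27 × 10^-1) = 0.724206600601…
Multiplication/division keeps the fewest significant figures: 0.099 → 2 s.f., 0.0541 → 3 s.f., 0.089836 → 5 s.f., 2.27 × 10^-1 → 3 s.f.; limit is 2.
Rounded to 2 significant figures: 0.72.

0.72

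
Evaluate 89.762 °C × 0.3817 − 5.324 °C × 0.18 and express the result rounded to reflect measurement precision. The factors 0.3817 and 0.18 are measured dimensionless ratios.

33.30 °C

89.762 × 0.3817 = 34.2621554 → 34.26 °C (4 s.f., last digit at the 10^-2 place).
5.324 × 0.18 = 0.95832 → 0.96 °C (2 s.f., last digit at the 10^-2 place).
Difference: 33.3038354 °C; keep the coarser place, 10^-2.
Result: 33.30 °C.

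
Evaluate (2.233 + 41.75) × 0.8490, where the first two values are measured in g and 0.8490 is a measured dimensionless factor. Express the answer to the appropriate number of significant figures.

37.34 g

2.233 g + 41.75 g = 43.983 g; the sum is limited to 2 decimal places (4 s.f.).
Carrying full precision, 43.983 × 0.8490 = 37.341567 g; 0.8490 has 4 s.f., so the result keeps min(4, 4) = 4 s.f.
Rounded to 4 significant figures: 37.34 g.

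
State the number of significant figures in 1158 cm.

1158: every digit is nonzero and significant.

4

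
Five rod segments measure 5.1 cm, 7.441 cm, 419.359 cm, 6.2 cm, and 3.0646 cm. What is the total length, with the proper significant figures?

5.1 cm + 7.441 cm + 419.359 cm + 6.2 cm + 3.0646 cm = 441.1646 cm.
Addition/subtraction keeps the fewest decimal places: 5.1 → 1 decimal place, 7.441 → 3 decimal places, 419.359 → 3 decimal places, 6.2 → 1 decimal place, 3.0646 → 4 decimal places; limit is 1.
Rounded to 1 decimal place: 441.2 cm.

441.2 cm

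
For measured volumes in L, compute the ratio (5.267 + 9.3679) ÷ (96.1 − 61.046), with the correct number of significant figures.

0.417

5.267 + 9.3679 = 14.6349, limited to 3 d.p. → 5 s.f.; 96.1 − 61.046 = 35.054, limited to 1 d.p. → 3 s.f.
Carrying full precision, 14.6349 ÷ 35.054 = 0.417495863525…; keep min(5, 3) = 3 s.f.
Rounded to 3 significant figures: 0.417.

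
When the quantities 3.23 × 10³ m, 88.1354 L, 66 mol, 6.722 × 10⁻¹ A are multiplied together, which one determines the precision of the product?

66 mol

3.23 × 10³ m → 3 s.f.; 88.1354 L → 6 s.f.; 66 mol → 2 s.f.; 6.722 × 10⁻¹ A → 4 s.f.
The fewest is 2 significant figures, from 66 mol.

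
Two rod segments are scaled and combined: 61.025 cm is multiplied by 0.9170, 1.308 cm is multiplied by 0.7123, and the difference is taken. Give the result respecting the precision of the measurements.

55.03 cm

61.025 × 0.9170 = 55.959925 → 55.96 cm (4 s.f., last digit at the 10^-2 place).
1.308 × 0.7123 = 0.9316884 → 0.9317 cm (4 s.f., last digit at the 10^-4 place).
Difference: 55.0282366 cm; keep the coarser place, 10^-2.
Result: 55.03 cm.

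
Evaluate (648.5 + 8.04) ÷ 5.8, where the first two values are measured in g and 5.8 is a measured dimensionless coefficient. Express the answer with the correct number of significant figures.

1.1 × 10^2 g

648.5 g + 8.04 g = 656.54 g; the sum is limited to 1 decimal place (4 s.f.).
Carrying full precision, 656.54 ÷ 5.8 = 113.196551724… g; 5.8 has 2 s.f., so the result keeps min(4, 2) = 2 s.f.
Rounded to 2 significant figures: 1.1 × 10^2 g.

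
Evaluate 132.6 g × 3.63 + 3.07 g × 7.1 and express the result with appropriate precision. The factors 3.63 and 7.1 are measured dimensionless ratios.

503 g

132.6 × 3.63 = 481.338 → 481 g (3 s.f., last digit at the 10^0 place).
3.07 × 7.1 = 21.797 → 22 g (2 s.f., last digit at the 10^0 place).
Sum: 503.135 g; keep the coarser place, 10^0.
Result: 503 g.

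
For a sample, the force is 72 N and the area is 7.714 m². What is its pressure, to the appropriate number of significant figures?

9.3 Pa

pressure = 72 N ÷ 7.714 m² = 9.33367902515… Pa.
72 has 2 significant figures; 7.714 has 4.
Division/multiplication keeps the fewest: 2 significant figures.
Rounded: 9.3 Pa.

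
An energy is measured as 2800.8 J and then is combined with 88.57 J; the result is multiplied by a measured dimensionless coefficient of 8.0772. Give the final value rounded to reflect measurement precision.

2800.8 J + 88.57 J = 2889.37 J; the sum is limited to 1 decimal place (5 s.f.).
Carrying full precision, 2889.37 × 8.0772 = 23338.019364 J; 8.0772 has 5 s.f., so the result keeps min(5, 5) = 5 s.f.
Rounded to 5 significant figures: 23338 J.

23338 J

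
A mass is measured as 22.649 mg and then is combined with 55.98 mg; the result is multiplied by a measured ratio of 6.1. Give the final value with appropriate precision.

22.649 mg + 55.98 mg = 78.629 mg; the sum is limited to 2 decimal places (4 s.f.).
Carrying full precision, 78.629 × 6.1 = 479.6369 mg; 6.1 has 2 s.f., so the result keeps min(4, 2) = 2 s.f.
Rounded to 2 significant figures: 4.8 × 10^2 mg.

4.8 × 10^2 mg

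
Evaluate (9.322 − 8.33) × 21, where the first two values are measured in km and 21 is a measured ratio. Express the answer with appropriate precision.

21 km

9.322 km − 8.33 km = 0.992 km; the difference is limited to 2 decimal places (2 s.f.).
Carrying full precision, 0.992 × 21 = 20.832 km; 21 has 2 s.f., so the result keeps min(2, 2) = 2 s.f.
Rounded to 2 significant figures: 21 km.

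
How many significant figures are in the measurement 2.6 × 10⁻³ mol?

2.6 × 10⁻³: in scientific notation every digit of the coefficient is significant.

2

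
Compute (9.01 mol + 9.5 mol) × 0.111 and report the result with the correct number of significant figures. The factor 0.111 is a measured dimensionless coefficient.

2.05 mol

9.01 mol + 9.5 mol = 18.51 mol; the sum is limited to 1 decimal place (3 s.f.).
Carrying full precision, 18.51 × 0.111 = 2.05461 mol; 0.111 has 3 s.f., so the result keeps min(3, 3) = 3 s.f.
Rounded to 3 significant figures: 2.05 mol.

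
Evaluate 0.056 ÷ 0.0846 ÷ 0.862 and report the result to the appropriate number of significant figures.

0.056 ÷ 0.0846 ÷ 0.862 = 0.767910132574…
Multiplication/division keeps the fewest significant figures: 0.056 → 2 s.f., 0.0846 → 3 s.f., 0.862 → 3 s.f.; limit is 2.
Rounded to 2 significant figures: 0.77.

0.77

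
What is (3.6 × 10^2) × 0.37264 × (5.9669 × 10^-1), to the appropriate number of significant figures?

(3.6 × 10^2) × 0.37264 × (5.9669 × 10^-1) = 80.046202176
Multiplication/division keeps the fewest significant figures: 3.6 × 10^2 → 2 s.f., 0.37264 → 5 s.f., 5.9669 × 10^-1 → 5 s.f.; limit is 2.
Rounded to 2 significant figures: 80.

80.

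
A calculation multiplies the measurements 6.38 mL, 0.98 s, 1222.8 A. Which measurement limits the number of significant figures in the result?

6.38 mL → 3 s.f.; 0.98 s → 2 s.f.; 1222.8 A → 5 s.f.
The fewest is 2 significant figures, from 0.98 s.

0.98 s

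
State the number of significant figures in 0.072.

2

0.072: leading zeros are not significant.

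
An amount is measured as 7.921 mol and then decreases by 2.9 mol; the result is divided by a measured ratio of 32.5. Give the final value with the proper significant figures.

7.921 mol − 2.9 mol = 5.021 mol; the difference is limited to 1 decimal place (2 s.f.).
Carrying full precision, 5.021 ÷ 32.5 = 0.154492307692… mol; 32.5 has 3 s.f., so the result keeps min(2, 3) = 2 s.f.
Rounded to 2 significant figures: 0.15 mol.

0.15 mol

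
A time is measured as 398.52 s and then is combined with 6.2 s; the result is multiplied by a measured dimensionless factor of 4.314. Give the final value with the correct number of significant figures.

398.52 s + 6.2 s = 404.72 s; the sum is limited to 1 decimal place (4 s.f.).
Carrying full precision, 404.72 × 4.314 = 1745.96208 s; 4.314 has 4 s.f., so the result keeps min(4, 4) = 4 s.f.
Rounded to 4 significant figures: 1746 s.

1746 s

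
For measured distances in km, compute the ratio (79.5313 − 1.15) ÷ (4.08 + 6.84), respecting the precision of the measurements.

7.178

79.5313 − 1.15 = 78.3813, limited to 2 d.p. → 4 s.f.; 4.08 + 6.84 = 10.92, limited to 2 d.p. → 4 s.f.
Carrying full precision, 78.3813 ÷ 10.92 = 7.17777472527…; keep min(4, 4) = 4 s.f.
Rounded to 4 significant figures: 7.178.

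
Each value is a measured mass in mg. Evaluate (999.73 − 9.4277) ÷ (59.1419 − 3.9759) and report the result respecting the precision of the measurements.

17.951

999.73 − 9.4277 = 990.3023, limited to 2 d.p. → 5 s.f.; 59.1419 − 3.9759 = 55.1660, limited to 4 d.p. → 6 s.f.
Carrying full precision, 990.3023 ÷ 55.1660 = 17.951316028…; keep min(5, 6) = 5 s.f.
Rounded to 5 significant figures: 17.951.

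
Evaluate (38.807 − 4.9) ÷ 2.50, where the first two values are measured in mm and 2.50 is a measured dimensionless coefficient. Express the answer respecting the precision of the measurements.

38.807 mm − 4.9 mm = 33.907 mm; the difference is limited to 1 decimal place (3 s.f.).
Carrying full precision, 33.907 ÷ 2.50 = 13.5628 mm; 2.50 has 3 s.f., so the result keeps min(3, 3) = 3 s.f.
Rounded to 3 significant figures: 13.6 mm.

13.6 mm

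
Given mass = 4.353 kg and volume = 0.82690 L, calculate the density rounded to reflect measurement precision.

5.264 kg/L

density = 4.353 kg ÷ 0.82690 L = 5.26423993228… kg/L.
4.353 has 4 significant figures; 0.82690 has 5.
Division/multiplication keeps the fewest: 4 significant figures.
Rounded: 5.264 kg/L.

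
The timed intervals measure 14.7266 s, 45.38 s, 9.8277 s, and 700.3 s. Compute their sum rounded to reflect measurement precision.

14.7266 s + 45.38 s + 9.8277 s + 700.3 s = 770.2343 s.
Addition/subtraction keeps the fewest decimal places: 14.7266 → 4 decimal places, 45.38 → 2 decimal places, 9.8277 → 4 decimal places, 700.3 → 1 decimal place; limit is 1.
Rounded to 1 decimal place: 7.702 × 10² s.

7.702 × 10² s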